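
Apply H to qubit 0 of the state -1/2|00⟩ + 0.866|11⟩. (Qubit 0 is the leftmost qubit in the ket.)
-1/√8|00⟩ + 0.6124|01⟩ - 1/√8|10⟩ - 0.6124|11⟩

H on qubit 0 mixes each pair of kets that differ only in qubit 0: amplitudes (a, b) of (|…0…⟩, |…1…⟩) become ((a + b)/√2, (a − b)/√2). Kets absent from the input have amplitude 0.
(|00⟩, |10⟩): (a, b) = (-1/2, 0) → (-1/√8, -1/√8)
(|01⟩, |11⟩): (a, b) = (0, 0.866) → (0.6124, -0.6124)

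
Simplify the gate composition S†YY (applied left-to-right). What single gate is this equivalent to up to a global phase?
S†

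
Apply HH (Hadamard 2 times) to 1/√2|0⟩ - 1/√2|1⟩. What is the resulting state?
1/√2|0⟩ - 1/√2|1⟩

H² = I, so an even number of Hadamards cancels: H^2 = I and the state is unchanged.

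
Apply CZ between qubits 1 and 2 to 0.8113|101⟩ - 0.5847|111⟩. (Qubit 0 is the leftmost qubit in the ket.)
0.8113|101⟩ + 0.5847|111⟩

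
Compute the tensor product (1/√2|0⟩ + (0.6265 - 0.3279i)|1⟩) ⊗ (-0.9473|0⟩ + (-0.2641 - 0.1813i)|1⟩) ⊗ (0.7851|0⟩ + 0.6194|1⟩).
-0.5259|000⟩ - 0.4149|001⟩ + (-0.1466 - 0.1006i)|010⟩ + (-0.1157 - 0.07941i)|011⟩ + (-0.4659 + 0.2439i)|100⟩ + (-0.3676 + 0.1924i)|101⟩ + (-0.1766 - 0.02119i)|110⟩ + (-0.1393 - 0.01672i)|111⟩

amp(|b₁b₂…⟩) = product of the factor amplitudes for bits b₁, b₂, …; only kets whose every factor amplitude is nonzero survive.
|000⟩: (1/√2)(-0.9473)(0.7851) = -0.5259
|001⟩: (1/√2)(-0.9473)(0.6194) = -0.4149
|010⟩: (1/√2)(-0.2641 - 0.1813i)(0.7851) = (-0.1466 - 0.1006i)
|011⟩: (1/√2)(-0.2641 - 0.1813i)(0.6194) = (-0.1157 - 0.07941i)
|100⟩: (0.6265 - 0.3279i)(-0.9473)(0.7851) = (-0.4659 + 0.2439i)
|101⟩: (0.6265 - 0.3279i)(-0.9473)(0.6194) = (-0.3676 + 0.1924i)
|110⟩: (0.6265 - 0.3279i)(-0.2641 - 0.1813i)(0.7851) = (-0.1766 - 0.02119i)
|111⟩: (0.6265 - 0.3279i)(-0.2641 - 0.1813i)(0.6194) = (-0.1393 - 0.01672i)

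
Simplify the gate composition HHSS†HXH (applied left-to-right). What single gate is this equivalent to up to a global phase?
Z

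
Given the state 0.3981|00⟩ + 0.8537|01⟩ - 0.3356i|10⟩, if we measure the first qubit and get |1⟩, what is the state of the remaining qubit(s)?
-i|0⟩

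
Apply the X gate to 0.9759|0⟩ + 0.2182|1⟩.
0.2182|0⟩ + 0.9759|1⟩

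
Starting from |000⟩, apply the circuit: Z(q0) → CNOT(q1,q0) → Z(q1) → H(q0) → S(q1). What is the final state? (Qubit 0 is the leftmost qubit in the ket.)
1/√2|000⟩ + 1/√2|100⟩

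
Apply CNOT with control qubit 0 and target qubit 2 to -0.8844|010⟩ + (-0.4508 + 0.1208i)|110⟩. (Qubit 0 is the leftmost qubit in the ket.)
-0.8844|010⟩ + (-0.4508 + 0.1208i)|111⟩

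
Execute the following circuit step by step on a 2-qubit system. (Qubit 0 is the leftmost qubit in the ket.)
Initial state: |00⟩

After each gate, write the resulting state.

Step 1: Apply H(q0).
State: 1/√2|00⟩ + 1/√2|10⟩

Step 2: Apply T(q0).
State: 1/√2|00⟩ + (1/2 + (1/2)i)|10⟩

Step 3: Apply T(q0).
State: 1/√2|00⟩ + (1/√2)i|10⟩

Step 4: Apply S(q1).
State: 1/√2|00⟩ + (1/√2)i|10⟩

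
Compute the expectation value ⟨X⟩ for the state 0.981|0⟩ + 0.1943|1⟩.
0.3812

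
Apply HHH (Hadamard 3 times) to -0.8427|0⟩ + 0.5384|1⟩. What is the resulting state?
-0.2152|0⟩ - 0.9766|1⟩

H² = I, so H^3 = H: a single Hadamard. With (a, b) = (-0.8427, 0.5384), H gives ((a + b)/√2, (a − b)/√2) = (-0.2152, -0.9766).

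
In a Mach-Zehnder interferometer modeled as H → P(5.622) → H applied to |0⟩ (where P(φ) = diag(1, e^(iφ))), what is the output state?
(0.8946 - 0.307i)|0⟩ + (0.1054 + 0.307i)|1⟩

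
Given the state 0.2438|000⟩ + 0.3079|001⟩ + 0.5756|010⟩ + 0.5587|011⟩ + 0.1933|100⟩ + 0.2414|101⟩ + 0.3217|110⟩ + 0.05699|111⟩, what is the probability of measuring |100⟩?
0.03736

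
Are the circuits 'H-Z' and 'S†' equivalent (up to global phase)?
No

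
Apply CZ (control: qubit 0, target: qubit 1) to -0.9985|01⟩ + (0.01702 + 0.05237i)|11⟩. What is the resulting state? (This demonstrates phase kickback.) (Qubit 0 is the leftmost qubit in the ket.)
-0.9985|01⟩ + (-0.01702 - 0.05237i)|11⟩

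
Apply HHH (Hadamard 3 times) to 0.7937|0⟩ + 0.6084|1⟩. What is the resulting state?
0.9914|0⟩ + 0.131|1⟩

H² = I, so H^3 = H: a single Hadamard. With (a, b) = (0.7937, 0.6084), H gives ((a + b)/√2, (a − b)/√2) = (0.9914, 0.131).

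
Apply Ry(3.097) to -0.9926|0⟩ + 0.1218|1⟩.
-0.1439|0⟩ - 0.9896|1⟩

Ry(3.097) = [[cos(θ/2), −sin(θ/2)], [sin(θ/2), cos(θ/2)]]; θ = 3.097, cos(θ/2) ≈ 0.0222945, sin(θ/2) ≈ 0.999751.
With a = amp(|0⟩) = -0.9926 and b = amp(|1⟩) = 0.1218:
new amp(|0⟩) = (0.0222945)·a + (-0.999751)·b = -0.1439
new amp(|1⟩) = (0.999751)·a + (0.0222945)·b = -0.9896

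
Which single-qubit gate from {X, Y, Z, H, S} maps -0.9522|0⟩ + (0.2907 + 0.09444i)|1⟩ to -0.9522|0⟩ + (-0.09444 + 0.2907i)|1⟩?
S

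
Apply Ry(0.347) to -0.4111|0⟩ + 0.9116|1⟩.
-0.5623|0⟩ + 0.8269|1⟩

Ry(0.347) = [[cos(θ/2), −sin(θ/2)], [sin(θ/2), cos(θ/2)]]; θ = 0.347, cos(θ/2) ≈ 0.984987, sin(θ/2) ≈ 0.172631.
With a = amp(|0⟩) = -0.4111 and b = amp(|1⟩) = 0.9116:
new amp(|0⟩) = (0.984987)·a + (-0.172631)·b = -0.5623
new amp(|1⟩) = (0.172631)·a + (0.984987)·b = 0.8269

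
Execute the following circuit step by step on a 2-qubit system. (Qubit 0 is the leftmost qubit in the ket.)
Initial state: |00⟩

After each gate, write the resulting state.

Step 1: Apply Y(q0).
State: i|10⟩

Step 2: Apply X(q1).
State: i|11⟩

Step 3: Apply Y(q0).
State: |01⟩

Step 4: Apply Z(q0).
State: |01⟩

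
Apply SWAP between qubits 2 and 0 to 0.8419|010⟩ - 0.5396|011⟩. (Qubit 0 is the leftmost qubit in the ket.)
0.8419|010⟩ - 0.5396|110⟩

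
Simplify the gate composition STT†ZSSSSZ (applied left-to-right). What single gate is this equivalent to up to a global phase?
S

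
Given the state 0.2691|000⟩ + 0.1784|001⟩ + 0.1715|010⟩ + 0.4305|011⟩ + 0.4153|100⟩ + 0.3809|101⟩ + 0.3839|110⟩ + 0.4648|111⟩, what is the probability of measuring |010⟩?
0.02941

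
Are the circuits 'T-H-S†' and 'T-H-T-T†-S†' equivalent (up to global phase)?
Yes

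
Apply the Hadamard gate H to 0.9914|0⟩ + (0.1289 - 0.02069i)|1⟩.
(0.7922 - 0.01463i)|0⟩ + (0.6099 + 0.01463i)|1⟩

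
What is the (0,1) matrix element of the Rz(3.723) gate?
0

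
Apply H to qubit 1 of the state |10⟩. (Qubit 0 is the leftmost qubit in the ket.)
1/√2|10⟩ + 1/√2|11⟩

H on qubit 1 mixes each pair of kets that differ only in qubit 1: amplitudes (a, b) of (|…0…⟩, |…1…⟩) become ((a + b)/√2, (a − b)/√2). Kets absent from the input have amplitude 0.
(|10⟩, |11⟩): (a, b) = (1, 0) → (1/√2, 1/√2)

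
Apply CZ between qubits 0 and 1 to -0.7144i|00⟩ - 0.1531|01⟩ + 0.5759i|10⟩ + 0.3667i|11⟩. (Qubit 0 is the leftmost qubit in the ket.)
-0.7144i|00⟩ - 0.1531|01⟩ + 0.5759i|10⟩ - 0.3667i|11⟩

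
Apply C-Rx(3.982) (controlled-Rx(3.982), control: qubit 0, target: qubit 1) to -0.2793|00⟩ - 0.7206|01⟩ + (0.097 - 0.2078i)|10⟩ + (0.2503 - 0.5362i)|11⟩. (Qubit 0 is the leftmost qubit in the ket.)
-0.2793|00⟩ - 0.7206|01⟩ + (-0.5291 - 0.1438i)|10⟩ + (-0.2918 + 0.1302i)|11⟩

C-Rx(3.982) leaves the control-|0⟩ kets |00⟩, |01⟩ unchanged and applies Rx(3.982) to qubit 1 on the control-|1⟩ pair (|10⟩, |11⟩).
Rx(3.982) = [[cos(θ/2), −i·sin(θ/2)], [−i·sin(θ/2), cos(θ/2)]]; θ = 3.982, cos(θ/2) ≈ -0.407946, sin(θ/2) ≈ 0.913006.
With a = amp(|10⟩) = (0.097 - 0.2078i) and b = amp(|11⟩) = (0.2503 - 0.5362i):
new amp(|10⟩) = (-0.407946)·a + (-0.913006i)·b = (-0.5291 - 0.1438i)
new amp(|11⟩) = (-0.913006i)·a + (-0.407946)·b = (-0.2918 + 0.1302i)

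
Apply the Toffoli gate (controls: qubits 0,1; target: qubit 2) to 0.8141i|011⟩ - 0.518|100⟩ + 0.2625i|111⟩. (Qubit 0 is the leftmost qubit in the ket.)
0.8141i|011⟩ - 0.518|100⟩ + 0.2625i|110⟩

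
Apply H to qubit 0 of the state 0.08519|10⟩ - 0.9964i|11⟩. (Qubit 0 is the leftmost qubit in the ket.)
0.06024|00⟩ - 0.7046i|01⟩ - 0.06024|10⟩ + 0.7046i|11⟩

H on qubit 0 mixes each pair of kets that differ only in qubit 0: amplitudes (a, b) of (|…0…⟩, |…1…⟩) become ((a + b)/√2, (a − b)/√2). Kets absent from the input have amplitude 0.
(|00⟩, |10⟩): (a, b) = (0, 0.08519) → (0.06024, -0.06024)
(|01⟩, |11⟩): (a, b) = (0, -0.9964i) → (-0.7046i, 0.7046i)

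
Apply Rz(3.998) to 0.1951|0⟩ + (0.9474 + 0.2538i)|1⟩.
(-0.08101 - 0.1775i)|0⟩ + (-0.6243 + 0.7565i)|1⟩

Rz(3.998) = [[e^(−iθ/2), 0], [0, e^(iθ/2)]] with e^(±iθ/2) = cos(θ/2) ± i·sin(θ/2); θ = 3.998, cos(θ/2) ≈ -0.415237, sin(θ/2) ≈ 0.909713.
With a = amp(|0⟩) = 0.1951 and b = amp(|1⟩) = (0.9474 + 0.2538i):
new amp(|0⟩) = (-0.415237 - 0.909713i)·a = (-0.08101 - 0.1775i)
new amp(|1⟩) = (-0.415237 + 0.909713i)·b = (-0.6243 + 0.7565i)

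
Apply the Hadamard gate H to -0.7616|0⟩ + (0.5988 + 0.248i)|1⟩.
(-0.1151 + 0.1754i)|0⟩ + (-0.9619 - 0.1754i)|1⟩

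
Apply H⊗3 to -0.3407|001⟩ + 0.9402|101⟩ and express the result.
0.212|000⟩ - 0.212|001⟩ + 0.212|010⟩ - 0.212|011⟩ - 0.4529|100⟩ + 0.4529|101⟩ - 0.4529|110⟩ + 0.4529|111⟩

H⊗3 gives amp(|y⟩) = (1/2√2) Σ_x (−1)^(x·y) amp(|x⟩), where x·y is the number of positions in which both x and y have a 1.
|000⟩: (-0.3407 + 0.9402)/(2√2) = 0.212
|001⟩: (0.3407 - 0.9402)/(2√2) = -0.212
|010⟩: (-0.3407 + 0.9402)/(2√2) = 0.212
|011⟩: (0.3407 - 0.9402)/(2√2) = -0.212
|100⟩: (-0.3407 - 0.9402)/(2√2) = -0.4529
|101⟩: (0.3407 + 0.9402)/(2√2) = 0.4529
|110⟩: (-0.3407 - 0.9402)/(2√2) = -0.4529
|111⟩: (0.3407 + 0.9402)/(2√2) = 0.4529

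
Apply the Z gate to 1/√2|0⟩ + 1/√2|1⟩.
1/√2|0⟩ - 1/√2|1⟩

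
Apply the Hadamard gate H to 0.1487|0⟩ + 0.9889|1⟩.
0.8044|0⟩ - 0.5941|1⟩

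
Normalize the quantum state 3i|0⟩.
i|0⟩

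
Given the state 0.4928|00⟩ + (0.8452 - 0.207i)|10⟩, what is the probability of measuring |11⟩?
0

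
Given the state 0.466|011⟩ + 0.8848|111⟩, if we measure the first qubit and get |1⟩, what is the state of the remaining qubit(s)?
|11⟩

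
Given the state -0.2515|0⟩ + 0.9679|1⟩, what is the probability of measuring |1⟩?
0.9368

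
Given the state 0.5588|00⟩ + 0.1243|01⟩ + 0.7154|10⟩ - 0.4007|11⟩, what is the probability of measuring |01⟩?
0.01545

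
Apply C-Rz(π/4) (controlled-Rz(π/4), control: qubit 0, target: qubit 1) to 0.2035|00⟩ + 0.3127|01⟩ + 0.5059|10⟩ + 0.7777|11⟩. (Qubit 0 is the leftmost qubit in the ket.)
0.2035|00⟩ + 0.3127|01⟩ + (0.4674 - 0.1936i)|10⟩ + (0.7185 + 0.2976i)|11⟩

C-Rz(π/4) leaves the control-|0⟩ kets |00⟩, |01⟩ unchanged and applies Rz(π/4) to qubit 1 on the control-|1⟩ pair (|10⟩, |11⟩).
Rz(π/4) = [[e^(−iθ/2), 0], [0, e^(iθ/2)]] with e^(±iθ/2) = cos(θ/2) ± i·sin(θ/2); θ = π/4, cos(θ/2) ≈ 0.92388, sin(θ/2) ≈ 0.382683.
With a = amp(|10⟩) = 0.5059 and b = amp(|11⟩) = 0.7777:
new amp(|10⟩) = (0.92388 - 0.382683i)·a = (0.4674 - 0.1936i)
new amp(|11⟩) = (0.92388 + 0.382683i)·b = (0.7185 + 0.2976i)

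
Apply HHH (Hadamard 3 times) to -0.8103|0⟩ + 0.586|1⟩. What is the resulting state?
-0.1586|0⟩ - 0.9873|1⟩

H² = I, so H^3 = H: a single Hadamard. With (a, b) = (-0.8103, 0.586), H gives ((a + b)/√2, (a − b)/√2) = (-0.1586, -0.9873).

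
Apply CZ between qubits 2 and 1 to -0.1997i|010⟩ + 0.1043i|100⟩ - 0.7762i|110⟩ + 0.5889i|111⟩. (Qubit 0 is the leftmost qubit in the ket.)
-0.1997i|010⟩ + 0.1043i|100⟩ - 0.7762i|110⟩ - 0.5889i|111⟩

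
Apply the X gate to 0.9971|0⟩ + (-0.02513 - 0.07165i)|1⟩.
(-0.02513 - 0.07165i)|0⟩ + 0.9971|1⟩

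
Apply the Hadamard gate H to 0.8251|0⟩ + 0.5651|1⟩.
0.983|0⟩ + 0.1838|1⟩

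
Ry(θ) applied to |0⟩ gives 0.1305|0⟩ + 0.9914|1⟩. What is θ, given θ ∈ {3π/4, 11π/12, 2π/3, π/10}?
11π/12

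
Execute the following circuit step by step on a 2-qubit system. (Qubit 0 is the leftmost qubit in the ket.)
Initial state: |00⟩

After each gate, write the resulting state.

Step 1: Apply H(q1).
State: 1/√2|00⟩ + 1/√2|01⟩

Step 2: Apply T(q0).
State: 1/√2|00⟩ + 1/√2|01⟩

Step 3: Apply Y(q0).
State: (1/√2)i|10⟩ + (1/√2)i|11⟩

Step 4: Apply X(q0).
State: (1/√2)i|00⟩ + (1/√2)i|01⟩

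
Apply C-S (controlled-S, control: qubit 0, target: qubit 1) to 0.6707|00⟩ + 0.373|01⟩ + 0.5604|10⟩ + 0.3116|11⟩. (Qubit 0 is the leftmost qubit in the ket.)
0.6707|00⟩ + 0.373|01⟩ + 0.5604|10⟩ + 0.3116i|11⟩

C-S leaves the control-|0⟩ kets |00⟩, |01⟩ unchanged and applies S to qubit 1 on the control-|1⟩ pair (|10⟩, |11⟩).
S = [[1, 0], [0, i]].
With a = amp(|10⟩) = 0.5604 and b = amp(|11⟩) = 0.3116:
new amp(|10⟩) = (1)·a = 0.5604
new amp(|11⟩) = (i)·b = 0.3116i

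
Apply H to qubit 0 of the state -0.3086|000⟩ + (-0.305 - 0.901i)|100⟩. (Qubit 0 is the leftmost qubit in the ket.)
(-0.4339 - 0.6371i)|000⟩ + (-0.002546 + 0.6371i)|100⟩

H on qubit 0 mixes each pair of kets that differ only in qubit 0: amplitudes (a, b) of (|…0…⟩, |…1…⟩) become ((a + b)/√2, (a − b)/√2). Kets absent from the input have amplitude 0.
(|000⟩, |100⟩): (a, b) = (-0.3086, (-0.305 - 0.901i)) → ((-0.4339 - 0.6371i), (-0.002546 + 0.6371i))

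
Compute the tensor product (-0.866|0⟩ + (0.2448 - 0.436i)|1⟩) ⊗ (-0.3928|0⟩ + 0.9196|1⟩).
0.3402|00⟩ - 0.7964|01⟩ + (-0.09616 + 0.1713i)|10⟩ + (0.2251 - 0.4009i)|11⟩

amp(|b₁b₂…⟩) = product of the factor amplitudes for bits b₁, b₂, …; only kets whose every factor amplitude is nonzero survive.
|00⟩: (-0.866)(-0.3928) = 0.3402
|01⟩: (-0.866)(0.9196) = -0.7964
|10⟩: (0.2448 - 0.436i)(-0.3928) = (-0.09616 + 0.1713i)
|11⟩: (0.2448 - 0.436i)(0.9196) = (0.2251 - 0.4009i)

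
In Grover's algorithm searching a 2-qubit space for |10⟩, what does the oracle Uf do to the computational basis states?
Uf|x⟩ = -|x⟩ if x = 10, else |x⟩ (phase flip on target)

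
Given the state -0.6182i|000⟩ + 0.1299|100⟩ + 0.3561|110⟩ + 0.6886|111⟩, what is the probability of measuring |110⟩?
0.1268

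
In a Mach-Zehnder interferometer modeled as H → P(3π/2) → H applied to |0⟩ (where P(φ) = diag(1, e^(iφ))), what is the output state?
(1/2 - (1/2)i)|0⟩ + (1/2 + (1/2)i)|1⟩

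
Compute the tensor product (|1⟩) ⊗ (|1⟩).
|11⟩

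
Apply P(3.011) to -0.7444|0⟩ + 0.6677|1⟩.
-0.7444|0⟩ + (-0.662 + 0.08695i)|1⟩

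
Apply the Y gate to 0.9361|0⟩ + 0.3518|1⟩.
-0.3518i|0⟩ + 0.9361i|1⟩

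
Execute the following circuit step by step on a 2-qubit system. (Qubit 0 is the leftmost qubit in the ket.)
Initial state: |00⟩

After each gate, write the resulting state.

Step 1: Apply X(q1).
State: |01⟩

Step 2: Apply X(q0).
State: |11⟩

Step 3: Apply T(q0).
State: (1/√2 + (1/√2)i)|11⟩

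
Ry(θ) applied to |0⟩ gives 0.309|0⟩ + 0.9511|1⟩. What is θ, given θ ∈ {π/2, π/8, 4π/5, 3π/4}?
4π/5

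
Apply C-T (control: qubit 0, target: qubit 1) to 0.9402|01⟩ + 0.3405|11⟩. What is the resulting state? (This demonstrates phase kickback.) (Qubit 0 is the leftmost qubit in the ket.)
0.9402|01⟩ + (0.2408 + 0.2408i)|11⟩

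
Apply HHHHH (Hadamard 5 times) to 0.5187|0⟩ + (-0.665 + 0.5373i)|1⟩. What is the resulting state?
(-0.1034 + 0.3799i)|0⟩ + (0.837 - 0.3799i)|1⟩

H² = I, so H^5 = H: a single Hadamard. With (a, b) = (0.5187, (-0.665 + 0.5373i)), H gives ((a + b)/√2, (a − b)/√2) = ((-0.1034 + 0.3799i), (0.837 - 0.3799i)).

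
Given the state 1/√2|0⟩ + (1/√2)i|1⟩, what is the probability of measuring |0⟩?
1/2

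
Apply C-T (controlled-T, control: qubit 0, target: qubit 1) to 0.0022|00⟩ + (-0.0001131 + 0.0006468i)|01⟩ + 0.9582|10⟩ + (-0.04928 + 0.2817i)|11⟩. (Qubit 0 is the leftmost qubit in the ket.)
0.0022|00⟩ + (-0.0001131 + 0.0006468i)|01⟩ + 0.9582|10⟩ + (-0.234 + 0.1643i)|11⟩

C-T leaves the control-|0⟩ kets |00⟩, |01⟩ unchanged and applies T to qubit 1 on the control-|1⟩ pair (|10⟩, |11⟩).
T = [[1, 0], [0, (1/√2 + (1/√2)i)]].
With a = amp(|10⟩) = 0.9582 and b = amp(|11⟩) = (-0.04928 + 0.2817i):
new amp(|10⟩) = (1)·a = 0.9582
new amp(|11⟩) = (1/√2 + (1/√2)i)·b = (-0.234 + 0.1643i)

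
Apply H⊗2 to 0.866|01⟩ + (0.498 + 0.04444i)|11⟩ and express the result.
(0.682 + 0.02222i)|00⟩ + (-0.682 - 0.02222i)|01⟩ + (0.184 - 0.02222i)|10⟩ + (-0.184 + 0.02222i)|11⟩

H⊗2 gives amp(|y⟩) = (1/2) Σ_x (−1)^(x·y) amp(|x⟩), where x·y is the number of positions in which both x and y have a 1.
|00⟩: (0.866 + (0.498 + 0.04444i))/2 = (0.682 + 0.02222i)
|01⟩: (-0.866 - (0.498 + 0.04444i))/2 = (-0.682 - 0.02222i)
|10⟩: (0.866 - (0.498 + 0.04444i))/2 = (0.184 - 0.02222i)
|11⟩: (-0.866 + (0.498 + 0.04444i))/2 = (-0.184 + 0.02222i)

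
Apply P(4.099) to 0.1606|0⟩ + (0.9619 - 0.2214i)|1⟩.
0.1606|0⟩ + (-0.7347 - 0.6591i)|1⟩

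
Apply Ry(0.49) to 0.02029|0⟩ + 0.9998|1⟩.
-0.2228|0⟩ + 0.9749|1⟩

Ry(0.49) = [[cos(θ/2), −sin(θ/2)], [sin(θ/2), cos(θ/2)]]; θ = 0.49, cos(θ/2) ≈ 0.970137, sin(θ/2) ≈ 0.242556.
With a = amp(|0⟩) = 0.02029 and b = amp(|1⟩) = 0.9998:
new amp(|0⟩) = (0.970137)·a + (-0.242556)·b = -0.2228
new amp(|1⟩) = (0.242556)·a + (0.970137)·b = 0.9749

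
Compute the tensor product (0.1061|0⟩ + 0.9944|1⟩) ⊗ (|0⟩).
0.1061|00⟩ + 0.9944|10⟩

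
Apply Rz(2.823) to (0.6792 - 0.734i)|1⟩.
(0.8324 + 0.5542i)|1⟩

Rz(2.823) = [[e^(−iθ/2), 0], [0, e^(iθ/2)]] with e^(±iθ/2) = cos(θ/2) ± i·sin(θ/2); θ = 2.823, cos(θ/2) ≈ 0.158623, sin(θ/2) ≈ 0.987339.
With a = amp(|0⟩) = 0 and b = amp(|1⟩) = (0.6792 - 0.734i):
new amp(|0⟩) = (0.158623 - 0.987339i)·a = 0
new amp(|1⟩) = (0.158623 + 0.987339i)·b = (0.8324 + 0.5542i)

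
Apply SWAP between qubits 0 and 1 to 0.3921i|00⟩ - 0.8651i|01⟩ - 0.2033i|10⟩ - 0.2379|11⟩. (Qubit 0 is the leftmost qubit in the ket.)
0.3921i|00⟩ - 0.2033i|01⟩ - 0.8651i|10⟩ - 0.2379|11⟩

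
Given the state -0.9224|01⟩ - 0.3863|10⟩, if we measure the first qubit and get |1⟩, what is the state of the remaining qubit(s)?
-|0⟩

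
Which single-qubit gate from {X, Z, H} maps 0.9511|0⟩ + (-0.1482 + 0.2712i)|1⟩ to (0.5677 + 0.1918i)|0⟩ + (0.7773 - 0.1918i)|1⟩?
H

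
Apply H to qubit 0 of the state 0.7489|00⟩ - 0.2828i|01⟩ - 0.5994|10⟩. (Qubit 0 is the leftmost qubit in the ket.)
0.1057|00⟩ - 0.2i|01⟩ + 0.9534|10⟩ - 0.2i|11⟩

H on qubit 0 mixes each pair of kets that differ only in qubit 0: amplitudes (a, b) of (|…0…⟩, |…1…⟩) become ((a + b)/√2, (a − b)/√2). Kets absent from the input have amplitude 0.
(|00⟩, |10⟩): (a, b) = (0.7489, -0.5994) → (0.1057, 0.9534)
(|01⟩, |11⟩): (a, b) = (-0.2828i, 0) → (-0.2i, -0.2i)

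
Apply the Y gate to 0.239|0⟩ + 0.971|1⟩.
-0.971i|0⟩ + 0.239i|1⟩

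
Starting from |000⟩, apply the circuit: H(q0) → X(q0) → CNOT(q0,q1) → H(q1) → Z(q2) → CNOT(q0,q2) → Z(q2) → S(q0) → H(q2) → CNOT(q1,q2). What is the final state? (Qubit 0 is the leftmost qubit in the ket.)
1/√8|000⟩ + 1/√8|001⟩ + 1/√8|010⟩ + 1/√8|011⟩ - (1/√8)i|100⟩ + (1/√8)i|101⟩ - (1/√8)i|110⟩ + (1/√8)i|111⟩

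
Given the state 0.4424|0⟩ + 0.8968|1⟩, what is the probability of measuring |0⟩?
0.1957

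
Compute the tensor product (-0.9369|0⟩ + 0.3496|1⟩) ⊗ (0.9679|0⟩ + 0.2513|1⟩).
-0.9068|00⟩ - 0.2354|01⟩ + 0.3384|10⟩ + 0.08785|11⟩

amp(|b₁b₂…⟩) = product of the factor amplitudes for bits b₁, b₂, …; only kets whose every factor amplitude is nonzero survive.
|00⟩: (-0.9369)(0.9679) = -0.9068
|01⟩: (-0.9369)(0.2513) = -0.2354
|10⟩: (0.3496)(0.9679) = 0.3384
|11⟩: (0.3496)(0.2513) = 0.08785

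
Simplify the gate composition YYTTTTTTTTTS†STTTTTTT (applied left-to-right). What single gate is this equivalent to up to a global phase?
I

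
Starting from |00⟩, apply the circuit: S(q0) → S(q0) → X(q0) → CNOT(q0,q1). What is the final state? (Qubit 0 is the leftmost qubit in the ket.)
|11⟩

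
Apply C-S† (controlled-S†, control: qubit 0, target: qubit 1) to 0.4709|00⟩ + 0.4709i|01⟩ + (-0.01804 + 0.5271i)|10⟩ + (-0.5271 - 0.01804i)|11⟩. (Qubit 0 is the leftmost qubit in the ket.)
0.4709|00⟩ + 0.4709i|01⟩ + (-0.01804 + 0.5271i)|10⟩ + (-0.01804 + 0.5271i)|11⟩

C-S† leaves the control-|0⟩ kets |00⟩, |01⟩ unchanged and applies S† to qubit 1 on the control-|1⟩ pair (|10⟩, |11⟩).
S† = [[1, 0], [0, -i]].
With a = amp(|10⟩) = (-0.01804 + 0.5271i) and b = amp(|11⟩) = (-0.5271 - 0.01804i):
new amp(|10⟩) = (1)·a = (-0.01804 + 0.5271i)
new amp(|11⟩) = (-i)·b = (-0.01804 + 0.5271i)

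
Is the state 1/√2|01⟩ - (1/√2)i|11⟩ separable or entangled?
Separable

Writing the state as a|00⟩ + b|01⟩ + c|10⟩ + d|11⟩, it is a product state iff ad − bc = 0.
Here (a, b, c, d) = (0, 1/√2, 0, -(1/√2)i): ad − bc = (0)(-(1/√2)i) − (1/√2)(0) = 0, so the state is separable.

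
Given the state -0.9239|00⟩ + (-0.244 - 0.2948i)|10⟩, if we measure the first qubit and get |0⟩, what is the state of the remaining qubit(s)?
-|0⟩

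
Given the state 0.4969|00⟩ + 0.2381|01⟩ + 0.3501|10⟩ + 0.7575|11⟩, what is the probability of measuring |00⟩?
0.2469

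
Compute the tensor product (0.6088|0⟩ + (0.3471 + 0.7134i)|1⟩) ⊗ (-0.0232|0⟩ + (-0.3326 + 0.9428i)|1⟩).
-0.01412|00⟩ + (-0.2025 + 0.574i)|01⟩ + (-0.008053 - 0.01655i)|10⟩ + (-0.788 + 0.08997i)|11⟩

amp(|b₁b₂…⟩) = product of the factor amplitudes for bits b₁, b₂, …; only kets whose every factor amplitude is nonzero survive.
|00⟩: (0.6088)(-0.0232) = -0.01412
|01⟩: (0.6088)(-0.3326 + 0.9428i) = (-0.2025 + 0.574i)
|10⟩: (0.3471 + 0.7134i)(-0.0232) = (-0.008053 - 0.01655i)
|11⟩: (0.3471 + 0.7134i)(-0.3326 + 0.9428i) = (-0.788 + 0.08997i)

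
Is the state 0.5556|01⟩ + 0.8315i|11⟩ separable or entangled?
Separable

Writing the state as a|00⟩ + b|01⟩ + c|10⟩ + d|11⟩, it is a product state iff ad − bc = 0.
Here (a, b, c, d) = (0, 0.5556, 0, 0.8315i): ad − bc = (0)(0.8315i) − (0.5556)(0) = 0, so the state is separable.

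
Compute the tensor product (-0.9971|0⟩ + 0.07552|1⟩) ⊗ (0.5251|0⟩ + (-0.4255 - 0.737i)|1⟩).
-0.5236|00⟩ + (0.4243 + 0.7349i)|01⟩ + 0.03966|10⟩ + (-0.03213 - 0.05566i)|11⟩

amp(|b₁b₂…⟩) = product of the factor amplitudes for bits b₁, b₂, …; only kets whose every factor amplitude is nonzero survive.
|00⟩: (-0.9971)(0.5251) = -0.5236
|01⟩: (-0.9971)(-0.4255 - 0.737i) = (0.4243 + 0.7349i)
|10⟩: (0.07552)(0.5251) = 0.03966
|11⟩: (0.07552)(-0.4255 - 0.737i) = (-0.03213 - 0.05566i)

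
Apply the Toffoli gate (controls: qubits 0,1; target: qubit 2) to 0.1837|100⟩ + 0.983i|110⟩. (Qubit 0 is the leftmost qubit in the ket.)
0.1837|100⟩ + 0.983i|111⟩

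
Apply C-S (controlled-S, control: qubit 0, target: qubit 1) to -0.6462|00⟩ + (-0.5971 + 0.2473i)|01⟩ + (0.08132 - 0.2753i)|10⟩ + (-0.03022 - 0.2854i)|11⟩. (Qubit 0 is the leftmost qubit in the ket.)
-0.6462|00⟩ + (-0.5971 + 0.2473i)|01⟩ + (0.08132 - 0.2753i)|10⟩ + (0.2854 - 0.03022i)|11⟩

C-S leaves the control-|0⟩ kets |00⟩, |01⟩ unchanged and applies S to qubit 1 on the control-|1⟩ pair (|10⟩, |11⟩).
S = [[1, 0], [0, i]].
With a = amp(|10⟩) = (0.08132 - 0.2753i) and b = amp(|11⟩) = (-0.03022 - 0.2854i):
new amp(|10⟩) = (1)·a = (0.08132 - 0.2753i)
new amp(|11⟩) = (i)·b = (0.2854 - 0.03022i)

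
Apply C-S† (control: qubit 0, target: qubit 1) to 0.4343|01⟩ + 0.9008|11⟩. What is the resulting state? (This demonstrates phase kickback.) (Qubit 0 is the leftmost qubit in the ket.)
0.4343|01⟩ - 0.9008i|11⟩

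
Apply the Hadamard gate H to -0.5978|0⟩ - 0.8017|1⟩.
-0.9896|0⟩ + 0.1442|1⟩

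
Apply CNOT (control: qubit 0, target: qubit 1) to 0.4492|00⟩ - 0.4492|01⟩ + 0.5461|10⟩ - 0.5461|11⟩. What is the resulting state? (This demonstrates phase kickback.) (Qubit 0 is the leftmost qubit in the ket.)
0.4492|00⟩ - 0.4492|01⟩ - 0.5461|10⟩ + 0.5461|11⟩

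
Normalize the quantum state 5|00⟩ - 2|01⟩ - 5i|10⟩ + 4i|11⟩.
0.5976|00⟩ - 0.239|01⟩ - 0.5976i|10⟩ + 0.4781i|11⟩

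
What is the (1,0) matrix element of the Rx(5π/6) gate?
-0.9659i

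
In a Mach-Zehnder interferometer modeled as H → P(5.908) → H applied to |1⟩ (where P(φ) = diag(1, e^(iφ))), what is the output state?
(0.03478 + 0.1832i)|0⟩ + (0.9652 - 0.1832i)|1⟩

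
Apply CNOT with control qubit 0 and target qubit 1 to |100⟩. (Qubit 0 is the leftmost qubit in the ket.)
|110⟩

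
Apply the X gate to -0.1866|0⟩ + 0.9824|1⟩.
0.9824|0⟩ - 0.1866|1⟩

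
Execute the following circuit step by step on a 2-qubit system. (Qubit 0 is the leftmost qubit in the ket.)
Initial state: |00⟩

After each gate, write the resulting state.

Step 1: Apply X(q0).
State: |10⟩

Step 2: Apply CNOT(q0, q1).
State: |11⟩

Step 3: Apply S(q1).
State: i|11⟩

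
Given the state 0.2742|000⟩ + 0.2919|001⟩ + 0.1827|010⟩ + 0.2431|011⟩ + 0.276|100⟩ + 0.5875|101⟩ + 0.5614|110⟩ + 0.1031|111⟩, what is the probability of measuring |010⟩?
0.03338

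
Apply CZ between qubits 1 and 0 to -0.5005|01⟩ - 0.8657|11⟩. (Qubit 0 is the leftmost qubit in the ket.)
-0.5005|01⟩ + 0.8657|11⟩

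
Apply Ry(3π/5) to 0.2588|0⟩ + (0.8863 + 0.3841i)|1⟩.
(-0.5649 - 0.3107i)|0⟩ + (0.7303 + 0.2258i)|1⟩

Ry(3π/5) = [[cos(θ/2), −sin(θ/2)], [sin(θ/2), cos(θ/2)]]; θ = 3π/5, cos(θ/2) ≈ 0.587785, sin(θ/2) ≈ 0.809017.
With a = amp(|0⟩) = 0.2588 and b = amp(|1⟩) = (0.8863 + 0.3841i):
new amp(|0⟩) = (0.587785)·a + (-0.809017)·b = (-0.5649 - 0.3107i)
new amp(|1⟩) = (0.809017)·a + (0.587785)·b = (0.7303 + 0.2258i)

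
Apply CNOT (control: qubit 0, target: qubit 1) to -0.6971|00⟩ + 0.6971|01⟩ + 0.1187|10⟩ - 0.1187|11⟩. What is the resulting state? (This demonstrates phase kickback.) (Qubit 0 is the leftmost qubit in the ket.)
-0.6971|00⟩ + 0.6971|01⟩ - 0.1187|10⟩ + 0.1187|11⟩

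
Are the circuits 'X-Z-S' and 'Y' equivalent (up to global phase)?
No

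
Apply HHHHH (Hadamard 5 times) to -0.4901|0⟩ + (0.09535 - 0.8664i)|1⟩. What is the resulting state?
(-0.2791 - 0.6126i)|0⟩ + (-0.414 + 0.6126i)|1⟩

H² = I, so H^5 = H: a single Hadamard. With (a, b) = (-0.4901, (0.09535 - 0.8664i)), H gives ((a + b)/√2, (a − b)/√2) = ((-0.2791 - 0.6126i), (-0.414 + 0.6126i)).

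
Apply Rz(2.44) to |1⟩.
(0.3436 + 0.9391i)|1⟩

Rz(2.44) = [[e^(−iθ/2), 0], [0, e^(iθ/2)]] with e^(±iθ/2) = cos(θ/2) ± i·sin(θ/2); θ = 2.44, cos(θ/2) ≈ 0.343646, sin(θ/2) ≈ 0.939099.
With a = amp(|0⟩) = 0 and b = amp(|1⟩) = 1:
new amp(|0⟩) = (0.343646 - 0.939099i)·a = 0
new amp(|1⟩) = (0.343646 + 0.939099i)·b = (0.3436 + 0.9391i)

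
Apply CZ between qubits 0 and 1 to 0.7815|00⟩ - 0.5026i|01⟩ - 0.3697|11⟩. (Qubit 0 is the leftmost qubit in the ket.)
0.7815|00⟩ - 0.5026i|01⟩ + 0.3697|11⟩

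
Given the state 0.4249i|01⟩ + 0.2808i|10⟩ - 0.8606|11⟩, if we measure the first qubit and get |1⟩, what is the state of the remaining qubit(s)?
0.3102i|0⟩ - 0.9507|1⟩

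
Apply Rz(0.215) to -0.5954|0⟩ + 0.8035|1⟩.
(-0.592 + 0.06388i)|0⟩ + (0.7989 + 0.08621i)|1⟩

Rz(0.215) = [[e^(−iθ/2), 0], [0, e^(iθ/2)]] with e^(±iθ/2) = cos(θ/2) ± i·sin(θ/2); θ = 0.215, cos(θ/2) ≈ 0.994227, sin(θ/2) ≈ 0.107293.
With a = amp(|0⟩) = -0.5954 and b = amp(|1⟩) = 0.8035:
new amp(|0⟩) = (0.994227 - 0.107293i)·a = (-0.592 + 0.06388i)
new amp(|1⟩) = (0.994227 + 0.107293i)·b = (0.7989 + 0.08621i)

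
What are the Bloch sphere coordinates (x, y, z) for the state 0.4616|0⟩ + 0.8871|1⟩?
(0.819, 0, -0.5739)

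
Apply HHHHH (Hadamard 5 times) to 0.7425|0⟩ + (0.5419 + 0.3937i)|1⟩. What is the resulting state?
(0.9082 + 0.2784i)|0⟩ + (0.1418 - 0.2784i)|1⟩

H² = I, so H^5 = H: a single Hadamard. With (a, b) = (0.7425, (0.5419 + 0.3937i)), H gives ((a + b)/√2, (a − b)/√2) = ((0.9082 + 0.2784i), (0.1418 - 0.2784i)).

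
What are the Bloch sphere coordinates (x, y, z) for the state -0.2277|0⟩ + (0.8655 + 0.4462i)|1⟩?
(-0.3941, -0.2032, -0.8963)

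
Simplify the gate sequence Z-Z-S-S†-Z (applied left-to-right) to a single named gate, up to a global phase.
Z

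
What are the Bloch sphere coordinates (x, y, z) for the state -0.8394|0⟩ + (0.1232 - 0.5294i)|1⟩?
(-0.2068, 0.8888, 0.4091)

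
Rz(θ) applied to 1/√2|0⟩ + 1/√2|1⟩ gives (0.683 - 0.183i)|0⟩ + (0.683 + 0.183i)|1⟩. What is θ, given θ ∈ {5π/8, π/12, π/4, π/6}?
π/6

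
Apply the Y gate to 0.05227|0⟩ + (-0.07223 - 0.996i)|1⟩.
(-0.996 + 0.07223i)|0⟩ + 0.05227i|1⟩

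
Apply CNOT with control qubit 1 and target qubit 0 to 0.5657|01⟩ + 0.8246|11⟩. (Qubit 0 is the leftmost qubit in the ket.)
0.8246|01⟩ + 0.5657|11⟩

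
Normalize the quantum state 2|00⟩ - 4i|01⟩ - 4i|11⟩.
0.3333|00⟩ - 0.6667i|01⟩ - 0.6667i|11⟩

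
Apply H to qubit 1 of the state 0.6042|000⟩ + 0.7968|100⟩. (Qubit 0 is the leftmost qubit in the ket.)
0.4272|000⟩ + 0.4272|010⟩ + 0.5634|100⟩ + 0.5634|110⟩

H on qubit 1 mixes each pair of kets that differ only in qubit 1: amplitudes (a, b) of (|…0…⟩, |…1…⟩) become ((a + b)/√2, (a − b)/√2). Kets absent from the input have amplitude 0.
(|000⟩, |010⟩): (a, b) = (0.6042, 0) → (0.4272, 0.4272)
(|100⟩, |110⟩): (a, b) = (0.7968, 0) → (0.5634, 0.5634)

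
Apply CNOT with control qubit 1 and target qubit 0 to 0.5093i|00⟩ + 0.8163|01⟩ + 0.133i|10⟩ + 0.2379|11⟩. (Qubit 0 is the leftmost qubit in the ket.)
0.5093i|00⟩ + 0.2379|01⟩ + 0.133i|10⟩ + 0.8163|11⟩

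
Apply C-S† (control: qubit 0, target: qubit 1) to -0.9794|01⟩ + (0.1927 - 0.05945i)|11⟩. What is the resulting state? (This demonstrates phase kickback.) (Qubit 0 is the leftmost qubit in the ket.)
-0.9794|01⟩ + (-0.05945 - 0.1927i)|11⟩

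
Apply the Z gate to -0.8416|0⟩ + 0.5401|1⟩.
-0.8416|0⟩ - 0.5401|1⟩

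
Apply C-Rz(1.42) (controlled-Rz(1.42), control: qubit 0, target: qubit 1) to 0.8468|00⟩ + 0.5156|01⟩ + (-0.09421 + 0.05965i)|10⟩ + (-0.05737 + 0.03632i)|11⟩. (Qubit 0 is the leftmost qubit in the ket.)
0.8468|00⟩ + 0.5156|01⟩ + (-0.03256 + 0.1066i)|10⟩ + (-0.06718 - 0.009852i)|11⟩

C-Rz(1.42) leaves the control-|0⟩ kets |00⟩, |01⟩ unchanged and applies Rz(1.42) to qubit 1 on the control-|1⟩ pair (|10⟩, |11⟩).
Rz(1.42) = [[e^(−iθ/2), 0], [0, e^(iθ/2)]] with e^(±iθ/2) = cos(θ/2) ± i·sin(θ/2); θ = 1.42, cos(θ/2) ≈ 0.758362, sin(θ/2) ≈ 0.651834.
With a = amp(|10⟩) = (-0.09421 + 0.05965i) and b = amp(|11⟩) = (-0.05737 + 0.03632i):
new amp(|10⟩) = (0.758362 - 0.651834i)·a = (-0.03256 + 0.1066i)
new amp(|11⟩) = (0.758362 + 0.651834i)·b = (-0.06718 - 0.009852i)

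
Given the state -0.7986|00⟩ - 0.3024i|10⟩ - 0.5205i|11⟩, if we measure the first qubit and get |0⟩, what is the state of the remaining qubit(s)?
-|0⟩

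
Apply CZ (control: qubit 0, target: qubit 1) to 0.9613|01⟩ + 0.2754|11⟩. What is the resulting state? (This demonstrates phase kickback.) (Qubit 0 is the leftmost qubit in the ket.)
0.9613|01⟩ - 0.2754|11⟩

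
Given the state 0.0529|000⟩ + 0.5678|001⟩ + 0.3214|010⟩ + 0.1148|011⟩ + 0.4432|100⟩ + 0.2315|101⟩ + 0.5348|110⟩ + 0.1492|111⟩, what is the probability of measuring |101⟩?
0.05359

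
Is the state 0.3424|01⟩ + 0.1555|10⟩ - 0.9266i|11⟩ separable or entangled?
Entangled

Writing the state as a|00⟩ + b|01⟩ + c|10⟩ + d|11⟩, it is a product state iff ad − bc = 0.
Here (a, b, c, d) = (0, 0.3424, 0.1555, -0.9266i): ad − bc = (0)(-0.9266i) − (0.3424)(0.1555) = -0.05324 ≠ 0, so the state is entangled.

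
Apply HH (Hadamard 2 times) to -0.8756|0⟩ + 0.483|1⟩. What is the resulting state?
-0.8756|0⟩ + 0.483|1⟩

H² = I, so an even number of Hadamards cancels: H^2 = I and the state is unchanged.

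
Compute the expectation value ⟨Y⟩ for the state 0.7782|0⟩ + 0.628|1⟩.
0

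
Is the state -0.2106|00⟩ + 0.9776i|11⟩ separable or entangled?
Entangled

Writing the state as a|00⟩ + b|01⟩ + c|10⟩ + d|11⟩, it is a product state iff ad − bc = 0.
Here (a, b, c, d) = (-0.2106, 0, 0, 0.9776i): ad − bc = (-0.2106)(0.9776i) − (0)(0) = -0.2059i ≠ 0, so the state is entangled.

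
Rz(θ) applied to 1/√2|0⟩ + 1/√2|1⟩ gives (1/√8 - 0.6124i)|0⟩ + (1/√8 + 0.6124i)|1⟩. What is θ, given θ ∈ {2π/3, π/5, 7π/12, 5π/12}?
2π/3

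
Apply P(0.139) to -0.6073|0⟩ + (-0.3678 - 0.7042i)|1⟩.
-0.6073|0⟩ + (-0.2667 - 0.7484i)|1⟩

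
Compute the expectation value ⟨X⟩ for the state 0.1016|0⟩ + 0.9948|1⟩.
0.2021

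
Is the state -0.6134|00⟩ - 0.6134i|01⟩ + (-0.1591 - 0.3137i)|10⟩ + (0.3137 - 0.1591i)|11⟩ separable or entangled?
Separable

Writing the state as a|00⟩ + b|01⟩ + c|10⟩ + d|11⟩, it is a product state iff ad − bc = 0.
Here (a, b, c, d) = (-0.6134, -0.6134i, (-0.1591 - 0.3137i), (0.3137 - 0.1591i)): ad − bc = (-0.6134)(0.3137 - 0.1591i) − (-0.6134i)(-0.1591 - 0.3137i) = 0, so the state is separable.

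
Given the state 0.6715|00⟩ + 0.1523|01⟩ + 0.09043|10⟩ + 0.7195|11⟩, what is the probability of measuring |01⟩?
0.0232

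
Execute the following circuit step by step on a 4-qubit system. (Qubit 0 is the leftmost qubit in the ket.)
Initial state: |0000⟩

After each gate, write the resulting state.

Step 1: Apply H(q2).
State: 1/√2|0000⟩ + 1/√2|0010⟩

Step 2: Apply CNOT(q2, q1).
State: 1/√2|0000⟩ + 1/√2|0110⟩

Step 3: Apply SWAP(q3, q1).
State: 1/√2|0000⟩ + 1/√2|0011⟩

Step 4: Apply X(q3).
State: 1/√2|0001⟩ + 1/√2|0010⟩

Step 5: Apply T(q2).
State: 1/√2|0001⟩ + (1/2 + (1/2)i)|0010⟩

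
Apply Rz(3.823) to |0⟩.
(-0.3342 - 0.9425i)|0⟩

Rz(3.823) = [[e^(−iθ/2), 0], [0, e^(iθ/2)]] with e^(±iθ/2) = cos(θ/2) ± i·sin(θ/2); θ = 3.823, cos(θ/2) ≈ -0.33415, sin(θ/2) ≈ 0.94252.
With a = amp(|0⟩) = 1 and b = amp(|1⟩) = 0:
new amp(|0⟩) = (-0.33415 - 0.94252i)·a = (-0.3342 - 0.9425i)
new amp(|1⟩) = (-0.33415 + 0.94252i)·b = 0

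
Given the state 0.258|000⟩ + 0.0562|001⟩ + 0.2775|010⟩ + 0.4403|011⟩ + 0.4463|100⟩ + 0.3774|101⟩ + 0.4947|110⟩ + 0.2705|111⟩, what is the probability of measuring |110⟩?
0.2447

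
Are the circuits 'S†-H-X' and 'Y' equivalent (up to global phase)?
No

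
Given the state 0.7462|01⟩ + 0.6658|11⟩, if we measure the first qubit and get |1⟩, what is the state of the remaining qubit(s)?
|1⟩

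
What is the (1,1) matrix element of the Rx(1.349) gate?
0.781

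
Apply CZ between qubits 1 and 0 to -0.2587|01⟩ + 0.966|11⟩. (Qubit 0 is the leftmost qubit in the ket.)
-0.2587|01⟩ - 0.966|11⟩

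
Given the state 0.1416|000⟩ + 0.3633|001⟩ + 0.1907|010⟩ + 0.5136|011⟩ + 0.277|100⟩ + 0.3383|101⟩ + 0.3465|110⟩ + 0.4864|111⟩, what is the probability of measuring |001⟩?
0.132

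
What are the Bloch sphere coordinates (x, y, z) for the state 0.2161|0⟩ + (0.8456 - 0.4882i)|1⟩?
(0.3655, -0.211, -0.9067)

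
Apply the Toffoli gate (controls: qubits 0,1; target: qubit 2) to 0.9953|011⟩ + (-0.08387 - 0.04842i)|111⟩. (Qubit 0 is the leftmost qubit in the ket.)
0.9953|011⟩ + (-0.08387 - 0.04842i)|110⟩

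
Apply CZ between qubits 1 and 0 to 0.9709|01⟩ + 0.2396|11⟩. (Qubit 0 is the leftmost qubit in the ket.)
0.9709|01⟩ - 0.2396|11⟩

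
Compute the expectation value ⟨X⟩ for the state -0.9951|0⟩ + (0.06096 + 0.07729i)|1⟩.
-0.1213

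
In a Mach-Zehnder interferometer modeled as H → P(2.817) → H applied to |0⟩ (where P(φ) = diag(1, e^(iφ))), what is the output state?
(0.02611 + 0.1595i)|0⟩ + (0.9739 - 0.1595i)|1⟩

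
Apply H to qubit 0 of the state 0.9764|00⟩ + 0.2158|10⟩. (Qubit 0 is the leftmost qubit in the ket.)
0.843|00⟩ + 0.5378|10⟩

H on qubit 0 mixes each pair of kets that differ only in qubit 0: amplitudes (a, b) of (|…0…⟩, |…1…⟩) become ((a + b)/√2, (a − b)/√2). Kets absent from the input have amplitude 0.
(|00⟩, |10⟩): (a, b) = (0.9764, 0.2158) → (0.843, 0.5378)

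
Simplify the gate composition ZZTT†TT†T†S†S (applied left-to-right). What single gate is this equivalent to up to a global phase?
T†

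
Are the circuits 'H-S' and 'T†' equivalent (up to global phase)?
No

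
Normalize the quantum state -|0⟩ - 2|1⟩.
-1/√5|0⟩ - 0.8944|1⟩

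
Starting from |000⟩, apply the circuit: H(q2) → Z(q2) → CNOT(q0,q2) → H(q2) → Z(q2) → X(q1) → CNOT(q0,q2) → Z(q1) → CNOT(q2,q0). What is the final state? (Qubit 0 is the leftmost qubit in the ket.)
|111⟩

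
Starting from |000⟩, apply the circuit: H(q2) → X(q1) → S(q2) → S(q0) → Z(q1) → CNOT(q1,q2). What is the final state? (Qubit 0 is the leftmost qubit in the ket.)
-(1/√2)i|010⟩ - 1/√2|011⟩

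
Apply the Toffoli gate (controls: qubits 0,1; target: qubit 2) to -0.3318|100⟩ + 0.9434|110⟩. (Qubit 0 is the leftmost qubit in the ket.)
-0.3318|100⟩ + 0.9434|111⟩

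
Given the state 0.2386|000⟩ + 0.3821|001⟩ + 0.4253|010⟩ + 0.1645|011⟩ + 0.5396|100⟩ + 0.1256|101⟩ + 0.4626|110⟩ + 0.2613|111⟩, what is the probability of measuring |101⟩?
0.01578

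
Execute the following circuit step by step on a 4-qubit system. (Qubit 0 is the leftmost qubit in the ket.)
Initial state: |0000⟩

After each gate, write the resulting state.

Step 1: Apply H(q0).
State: 1/√2|0000⟩ + 1/√2|1000⟩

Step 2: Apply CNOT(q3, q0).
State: 1/√2|0000⟩ + 1/√2|1000⟩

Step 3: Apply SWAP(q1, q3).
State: 1/√2|0000⟩ + 1/√2|1000⟩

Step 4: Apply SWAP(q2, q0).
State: 1/√2|0000⟩ + 1/√2|0010⟩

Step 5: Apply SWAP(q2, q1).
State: 1/√2|0000⟩ + 1/√2|0100⟩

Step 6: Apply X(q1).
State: 1/√2|0000⟩ + 1/√2|0100⟩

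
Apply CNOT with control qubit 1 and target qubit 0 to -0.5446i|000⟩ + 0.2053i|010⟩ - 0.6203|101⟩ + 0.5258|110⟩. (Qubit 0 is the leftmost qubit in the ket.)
-0.5446i|000⟩ + 0.5258|010⟩ - 0.6203|101⟩ + 0.2053i|110⟩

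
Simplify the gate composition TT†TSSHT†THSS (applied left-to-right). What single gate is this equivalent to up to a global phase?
T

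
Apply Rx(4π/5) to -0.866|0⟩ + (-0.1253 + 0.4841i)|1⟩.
(0.1928 + 0.1192i)|0⟩ + (-0.03872 + 0.9732i)|1⟩

Rx(4π/5) = [[cos(θ/2), −i·sin(θ/2)], [−i·sin(θ/2), cos(θ/2)]]; θ = 4π/5, cos(θ/2) ≈ 0.309017, sin(θ/2) ≈ 0.951057.
With a = amp(|0⟩) = -0.866 and b = amp(|1⟩) = (-0.1253 + 0.4841i):
new amp(|0⟩) = (0.309017)·a + (-0.951057i)·b = (0.1928 + 0.1192i)
new amp(|1⟩) = (-0.951057i)·a + (0.309017)·b = (-0.03872 + 0.9732i)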